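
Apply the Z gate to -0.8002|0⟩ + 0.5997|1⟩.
-0.8002|0⟩ - 0.5997|1⟩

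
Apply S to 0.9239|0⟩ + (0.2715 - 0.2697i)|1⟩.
0.9239|0⟩ + (0.2697 + 0.2715i)|1⟩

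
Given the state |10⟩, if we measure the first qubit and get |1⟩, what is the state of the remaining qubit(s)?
|0⟩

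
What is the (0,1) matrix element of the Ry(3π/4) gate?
-0.9239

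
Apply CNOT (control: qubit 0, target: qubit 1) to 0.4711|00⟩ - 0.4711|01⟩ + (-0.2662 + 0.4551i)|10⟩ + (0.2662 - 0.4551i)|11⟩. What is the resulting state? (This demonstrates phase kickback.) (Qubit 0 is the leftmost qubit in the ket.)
0.4711|00⟩ - 0.4711|01⟩ + (0.2662 - 0.4551i)|10⟩ + (-0.2662 + 0.4551i)|11⟩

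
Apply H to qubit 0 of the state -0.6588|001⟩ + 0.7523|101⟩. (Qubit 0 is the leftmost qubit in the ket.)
0.06611|001⟩ - 0.9978|101⟩

H on qubit 0 mixes each pair of kets that differ only in qubit 0: amplitudes (a, b) of (|…0…⟩, |…1…⟩) become ((a + b)/√2, (a − b)/√2). Kets absent from the input have amplitude 0.
(|001⟩, |101⟩): (a, b) = (-0.6588, 0.7523) → (0.06611, -0.9978)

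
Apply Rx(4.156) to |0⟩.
-0.4857|0⟩ - 0.8741i|1⟩

Rx(4.156) = [[cos(θ/2), −i·sin(θ/2)], [−i·sin(θ/2), cos(θ/2)]]; θ = 4.156, cos(θ/2) ≈ -0.485735, sin(θ/2) ≈ 0.874106.
With a = amp(|0⟩) = 1 and b = amp(|1⟩) = 0:
new amp(|0⟩) = (-0.485735)·a + (-0.874106i)·b = -0.4857
new amp(|1⟩) = (-0.874106i)·a + (-0.485735)·b = -0.8741i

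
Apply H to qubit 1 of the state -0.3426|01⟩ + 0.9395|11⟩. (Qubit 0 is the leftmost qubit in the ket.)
-0.2423|00⟩ + 0.2423|01⟩ + 0.6643|10⟩ - 0.6643|11⟩

H on qubit 1 mixes each pair of kets that differ only in qubit 1: amplitudes (a, b) of (|…0…⟩, |…1…⟩) become ((a + b)/√2, (a − b)/√2). Kets absent from the input have amplitude 0.
(|00⟩, |01⟩): (a, b) = (0, -0.3426) → (-0.2423, 0.2423)
(|10⟩, |11⟩): (a, b) = (0, 0.9395) → (0.6643, -0.6643)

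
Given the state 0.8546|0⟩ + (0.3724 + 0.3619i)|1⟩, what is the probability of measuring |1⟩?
0.2697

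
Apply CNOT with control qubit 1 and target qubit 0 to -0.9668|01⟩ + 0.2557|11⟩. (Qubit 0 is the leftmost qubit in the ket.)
0.2557|01⟩ - 0.9668|11⟩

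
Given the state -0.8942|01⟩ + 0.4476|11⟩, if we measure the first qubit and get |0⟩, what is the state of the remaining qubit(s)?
-|1⟩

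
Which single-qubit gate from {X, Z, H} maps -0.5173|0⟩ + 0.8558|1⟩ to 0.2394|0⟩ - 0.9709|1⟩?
H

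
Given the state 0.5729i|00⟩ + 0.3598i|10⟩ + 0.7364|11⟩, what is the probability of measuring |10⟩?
0.1295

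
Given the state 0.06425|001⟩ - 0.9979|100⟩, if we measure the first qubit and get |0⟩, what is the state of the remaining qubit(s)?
|01⟩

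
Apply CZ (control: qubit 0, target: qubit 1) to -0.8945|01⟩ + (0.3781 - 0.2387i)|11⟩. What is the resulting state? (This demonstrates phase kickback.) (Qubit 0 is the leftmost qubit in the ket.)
-0.8945|01⟩ + (-0.3781 + 0.2387i)|11⟩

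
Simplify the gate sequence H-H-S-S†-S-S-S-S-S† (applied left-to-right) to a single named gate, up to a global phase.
S†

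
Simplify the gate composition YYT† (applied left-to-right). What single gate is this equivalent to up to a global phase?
T†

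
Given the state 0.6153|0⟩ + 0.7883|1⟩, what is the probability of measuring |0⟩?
0.3786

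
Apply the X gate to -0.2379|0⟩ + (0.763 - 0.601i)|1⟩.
(0.763 - 0.601i)|0⟩ - 0.2379|1⟩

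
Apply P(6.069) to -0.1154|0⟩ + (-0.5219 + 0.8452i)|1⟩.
-0.1154|0⟩ + (-0.3303 + 0.9368i)|1⟩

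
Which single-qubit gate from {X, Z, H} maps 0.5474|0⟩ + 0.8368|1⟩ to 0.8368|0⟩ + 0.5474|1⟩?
X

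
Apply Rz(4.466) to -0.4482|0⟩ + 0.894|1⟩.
(0.2756 + 0.3535i)|0⟩ + (-0.5497 + 0.705i)|1⟩

Rz(4.466) = [[e^(−iθ/2), 0], [0, e^(iθ/2)]] with e^(±iθ/2) = cos(θ/2) ± i·sin(θ/2); θ = 4.466, cos(θ/2) ≈ -0.614856, sin(θ/2) ≈ 0.788639.
With a = amp(|0⟩) = -0.4482 and b = amp(|1⟩) = 0.894:
new amp(|0⟩) = (-0.614856 - 0.788639i)·a = (0.2756 + 0.3535i)
new amp(|1⟩) = (-0.614856 + 0.788639i)·b = (-0.5497 + 0.705i)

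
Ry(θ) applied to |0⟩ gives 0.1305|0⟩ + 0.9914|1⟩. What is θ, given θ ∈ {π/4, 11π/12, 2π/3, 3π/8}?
11π/12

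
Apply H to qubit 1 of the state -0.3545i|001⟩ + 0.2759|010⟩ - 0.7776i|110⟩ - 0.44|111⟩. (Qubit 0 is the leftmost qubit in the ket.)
0.1951|000⟩ - 0.2507i|001⟩ - 0.1951|010⟩ - 0.2507i|011⟩ - 0.5498i|100⟩ - 0.3111|101⟩ + 0.5498i|110⟩ + 0.3111|111⟩

H on qubit 1 mixes each pair of kets that differ only in qubit 1: amplitudes (a, b) of (|…0…⟩, |…1…⟩) become ((a + b)/√2, (a − b)/√2). Kets absent from the input have amplitude 0.
(|000⟩, |010⟩): (a, b) = (0, 0.2759) → (0.1951, -0.1951)
(|001⟩, |011⟩): (a, b) = (-0.3545i, 0) → (-0.2507i, -0.2507i)
(|100⟩, |110⟩): (a, b) = (0, -0.7776i) → (-0.5498i, 0.5498i)
(|101⟩, |111⟩): (a, b) = (0, -0.44) → (-0.3111, 0.3111)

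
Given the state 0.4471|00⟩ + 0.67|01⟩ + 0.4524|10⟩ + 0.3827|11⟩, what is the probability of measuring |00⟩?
0.1999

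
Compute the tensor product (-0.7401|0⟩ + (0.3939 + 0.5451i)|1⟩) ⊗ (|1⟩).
-0.7401|01⟩ + (0.3939 + 0.5451i)|11⟩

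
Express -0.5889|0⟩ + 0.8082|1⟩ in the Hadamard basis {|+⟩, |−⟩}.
0.1551|+⟩ - 0.9879|−⟩

With |ψ⟩ = α|0⟩ + β|1⟩, the Hadamard-basis coefficients are ⟨+|ψ⟩ = (α + β)/√2 and ⟨−|ψ⟩ = (α − β)/√2.
Here α = -0.5889, β = 0.8082: (α + β)/√2 = 0.1551, (α − β)/√2 = -0.9879.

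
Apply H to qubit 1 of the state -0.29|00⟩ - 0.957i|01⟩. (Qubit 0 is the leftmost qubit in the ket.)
(-0.2051 - 0.6767i)|00⟩ + (-0.2051 + 0.6767i)|01⟩

H on qubit 1 mixes each pair of kets that differ only in qubit 1: amplitudes (a, b) of (|…0…⟩, |…1…⟩) become ((a + b)/√2, (a − b)/√2). Kets absent from the input have amplitude 0.
(|00⟩, |01⟩): (a, b) = (-0.29, -0.957i) → ((-0.2051 - 0.6767i), (-0.2051 + 0.6767i))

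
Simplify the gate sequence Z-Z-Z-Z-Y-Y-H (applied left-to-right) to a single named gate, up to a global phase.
H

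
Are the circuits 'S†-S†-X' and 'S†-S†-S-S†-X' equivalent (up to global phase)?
Yes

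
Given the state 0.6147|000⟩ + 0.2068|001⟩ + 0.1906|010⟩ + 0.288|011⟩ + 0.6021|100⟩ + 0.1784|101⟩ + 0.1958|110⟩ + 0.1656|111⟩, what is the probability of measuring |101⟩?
0.03183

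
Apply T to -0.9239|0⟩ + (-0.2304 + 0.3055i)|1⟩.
-0.9239|0⟩ + (-0.3789 + 0.0531i)|1⟩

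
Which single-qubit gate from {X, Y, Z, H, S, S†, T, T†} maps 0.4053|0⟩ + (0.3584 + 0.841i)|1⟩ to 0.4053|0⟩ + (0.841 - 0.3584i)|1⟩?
S†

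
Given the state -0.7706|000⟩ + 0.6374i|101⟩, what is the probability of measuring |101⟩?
0.4063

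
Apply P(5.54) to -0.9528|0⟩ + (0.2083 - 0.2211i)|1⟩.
-0.9528|0⟩ + (0.00377 - 0.3037i)|1⟩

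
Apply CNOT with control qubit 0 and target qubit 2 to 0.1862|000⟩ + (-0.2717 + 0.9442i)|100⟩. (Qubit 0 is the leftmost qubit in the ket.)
0.1862|000⟩ + (-0.2717 + 0.9442i)|101⟩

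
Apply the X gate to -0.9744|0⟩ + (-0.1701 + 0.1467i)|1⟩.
(-0.1701 + 0.1467i)|0⟩ - 0.9744|1⟩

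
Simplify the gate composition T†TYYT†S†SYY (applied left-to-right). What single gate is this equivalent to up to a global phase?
T†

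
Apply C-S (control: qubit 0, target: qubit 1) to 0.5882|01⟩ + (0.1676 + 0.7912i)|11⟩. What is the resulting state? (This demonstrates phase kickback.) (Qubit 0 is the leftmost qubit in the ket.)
0.5882|01⟩ + (-0.7912 + 0.1676i)|11⟩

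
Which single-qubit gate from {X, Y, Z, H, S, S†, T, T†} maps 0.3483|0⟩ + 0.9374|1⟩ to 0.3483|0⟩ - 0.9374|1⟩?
Z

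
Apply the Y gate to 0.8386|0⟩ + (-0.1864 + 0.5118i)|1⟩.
(0.5118 + 0.1864i)|0⟩ + 0.8386i|1⟩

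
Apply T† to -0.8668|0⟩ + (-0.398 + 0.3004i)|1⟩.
-0.8668|0⟩ + (-0.06901 + 0.4938i)|1⟩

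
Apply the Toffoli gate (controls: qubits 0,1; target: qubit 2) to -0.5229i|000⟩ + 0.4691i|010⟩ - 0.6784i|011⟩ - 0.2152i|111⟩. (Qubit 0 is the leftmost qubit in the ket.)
-0.5229i|000⟩ + 0.4691i|010⟩ - 0.6784i|011⟩ - 0.2152i|110⟩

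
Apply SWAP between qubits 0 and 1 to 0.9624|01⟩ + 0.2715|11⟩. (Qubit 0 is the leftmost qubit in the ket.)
0.9624|10⟩ + 0.2715|11⟩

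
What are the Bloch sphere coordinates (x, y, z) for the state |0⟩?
(0, 0, 1)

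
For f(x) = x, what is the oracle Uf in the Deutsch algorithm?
CNOT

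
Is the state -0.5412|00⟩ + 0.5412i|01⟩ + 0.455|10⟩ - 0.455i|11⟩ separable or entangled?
Separable

Writing the state as a|00⟩ + b|01⟩ + c|10⟩ + d|11⟩, it is a product state iff ad − bc = 0.
Here (a, b, c, d) = (-0.5412, 0.5412i, 0.455, -0.455i): ad − bc = (-0.5412)(-0.455i) − (0.5412i)(0.455) = 0, so the state is separable.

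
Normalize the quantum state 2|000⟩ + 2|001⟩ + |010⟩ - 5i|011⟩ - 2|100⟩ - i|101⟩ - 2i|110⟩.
0.305|000⟩ + 0.305|001⟩ + 0.1525|010⟩ - 0.7625i|011⟩ - 0.305|100⟩ - 0.1525i|101⟩ - 0.305i|110⟩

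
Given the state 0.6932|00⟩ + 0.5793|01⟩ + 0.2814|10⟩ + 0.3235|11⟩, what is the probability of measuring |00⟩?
0.4805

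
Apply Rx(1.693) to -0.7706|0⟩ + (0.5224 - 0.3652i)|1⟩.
(-0.7841 - 0.3913i)|0⟩ + (0.3461 + 0.3352i)|1⟩

Rx(1.693) = [[cos(θ/2), −i·sin(θ/2)], [−i·sin(θ/2), cos(θ/2)]]; θ = 1.693, cos(θ/2) ≈ 0.662609, sin(θ/2) ≈ 0.748966.
With a = amp(|0⟩) = -0.7706 and b = amp(|1⟩) = (0.5224 - 0.3652i):
new amp(|0⟩) = (0.662609)·a + (-0.748966i)·b = (-0.7841 - 0.3913i)
new amp(|1⟩) = (-0.748966i)·a + (0.662609)·b = (0.3461 + 0.3352i)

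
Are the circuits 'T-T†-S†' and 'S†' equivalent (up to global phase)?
Yes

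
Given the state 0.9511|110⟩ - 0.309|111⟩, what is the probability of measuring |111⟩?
0.09548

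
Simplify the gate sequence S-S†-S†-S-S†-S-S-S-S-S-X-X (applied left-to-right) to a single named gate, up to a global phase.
I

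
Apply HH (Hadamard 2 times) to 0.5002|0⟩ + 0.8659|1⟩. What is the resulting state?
0.5002|0⟩ + 0.8659|1⟩

H² = I, so an even number of Hadamards cancels: H^2 = I and the state is unchanged.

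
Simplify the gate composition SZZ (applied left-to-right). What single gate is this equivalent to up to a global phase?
S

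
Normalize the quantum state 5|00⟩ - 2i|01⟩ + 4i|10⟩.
0.7454|00⟩ - 0.2981i|01⟩ + 0.5963i|10⟩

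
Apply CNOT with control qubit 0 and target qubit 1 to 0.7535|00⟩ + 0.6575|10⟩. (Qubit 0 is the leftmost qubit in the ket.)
0.7535|00⟩ + 0.6575|11⟩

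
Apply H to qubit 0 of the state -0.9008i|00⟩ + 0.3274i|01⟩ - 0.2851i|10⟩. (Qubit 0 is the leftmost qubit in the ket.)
-0.8386i|00⟩ + 0.2315i|01⟩ - 0.4354i|10⟩ + 0.2315i|11⟩

H on qubit 0 mixes each pair of kets that differ only in qubit 0: amplitudes (a, b) of (|…0…⟩, |…1…⟩) become ((a + b)/√2, (a − b)/√2). Kets absent from the input have amplitude 0.
(|00⟩, |10⟩): (a, b) = (-0.9008i, -0.2851i) → (-0.8386i, -0.4354i)
(|01⟩, |11⟩): (a, b) = (0.3274i, 0) → (0.2315i, 0.2315i)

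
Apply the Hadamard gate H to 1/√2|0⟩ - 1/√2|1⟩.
|1⟩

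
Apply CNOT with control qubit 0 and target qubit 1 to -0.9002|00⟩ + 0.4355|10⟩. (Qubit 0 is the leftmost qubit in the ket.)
-0.9002|00⟩ + 0.4355|11⟩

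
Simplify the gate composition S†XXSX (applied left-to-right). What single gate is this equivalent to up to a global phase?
X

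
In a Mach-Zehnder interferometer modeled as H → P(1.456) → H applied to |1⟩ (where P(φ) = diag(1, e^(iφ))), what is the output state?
(0.4427 - 0.4967i)|0⟩ + (0.5573 + 0.4967i)|1⟩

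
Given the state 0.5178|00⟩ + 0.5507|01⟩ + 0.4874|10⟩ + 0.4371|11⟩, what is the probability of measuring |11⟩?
0.1911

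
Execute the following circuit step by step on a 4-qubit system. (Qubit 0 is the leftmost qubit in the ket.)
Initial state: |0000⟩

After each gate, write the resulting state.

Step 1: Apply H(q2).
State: 1/√2|0000⟩ + 1/√2|0010⟩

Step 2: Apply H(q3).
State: 1/2|0000⟩ + 1/2|0001⟩ + 1/2|0010⟩ + 1/2|0011⟩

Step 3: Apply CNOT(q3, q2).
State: 1/2|0000⟩ + 1/2|0001⟩ + 1/2|0010⟩ + 1/2|0011⟩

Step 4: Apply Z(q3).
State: 1/2|0000⟩ - 1/2|0001⟩ + 1/2|0010⟩ - 1/2|0011⟩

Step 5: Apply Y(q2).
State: -(1/2)i|0000⟩ + (1/2)i|0001⟩ + (1/2)i|0010⟩ - (1/2)i|0011⟩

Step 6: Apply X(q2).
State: (1/2)i|0000⟩ - (1/2)i|0001⟩ - (1/2)i|0010⟩ + (1/2)i|0011⟩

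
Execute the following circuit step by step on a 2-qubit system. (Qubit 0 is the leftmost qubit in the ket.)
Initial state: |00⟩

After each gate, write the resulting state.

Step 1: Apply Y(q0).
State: i|10⟩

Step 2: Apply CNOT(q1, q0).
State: i|10⟩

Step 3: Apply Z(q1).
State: i|10⟩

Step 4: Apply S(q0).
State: -|10⟩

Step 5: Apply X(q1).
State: -|11⟩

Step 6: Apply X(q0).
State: -|01⟩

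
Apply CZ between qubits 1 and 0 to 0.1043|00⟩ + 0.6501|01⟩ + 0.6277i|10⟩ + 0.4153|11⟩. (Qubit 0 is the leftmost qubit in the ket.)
0.1043|00⟩ + 0.6501|01⟩ + 0.6277i|10⟩ - 0.4153|11⟩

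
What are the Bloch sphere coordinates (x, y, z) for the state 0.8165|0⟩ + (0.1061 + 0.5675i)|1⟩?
(0.1733, 0.9267, 0.3334)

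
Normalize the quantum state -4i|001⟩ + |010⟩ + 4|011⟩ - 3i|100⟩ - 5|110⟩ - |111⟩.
-0.4851i|001⟩ + 0.1213|010⟩ + 0.4851|011⟩ - 0.3638i|100⟩ - 0.6063|110⟩ - 0.1213|111⟩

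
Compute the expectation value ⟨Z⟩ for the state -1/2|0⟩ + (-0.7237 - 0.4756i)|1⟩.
-0.4999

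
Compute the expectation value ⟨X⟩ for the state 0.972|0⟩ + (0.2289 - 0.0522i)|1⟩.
0.445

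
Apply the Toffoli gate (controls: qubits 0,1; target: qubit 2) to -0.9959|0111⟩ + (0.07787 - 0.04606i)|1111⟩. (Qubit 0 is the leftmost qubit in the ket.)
-0.9959|0111⟩ + (0.07787 - 0.04606i)|1101⟩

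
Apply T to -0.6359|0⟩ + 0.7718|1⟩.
-0.6359|0⟩ + (0.5457 + 0.5457i)|1⟩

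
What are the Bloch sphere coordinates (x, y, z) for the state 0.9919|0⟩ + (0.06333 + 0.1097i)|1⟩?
(0.1256, 0.2176, 0.9678)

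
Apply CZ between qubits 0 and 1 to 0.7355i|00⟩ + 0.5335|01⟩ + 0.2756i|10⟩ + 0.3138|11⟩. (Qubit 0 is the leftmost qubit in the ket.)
0.7355i|00⟩ + 0.5335|01⟩ + 0.2756i|10⟩ - 0.3138|11⟩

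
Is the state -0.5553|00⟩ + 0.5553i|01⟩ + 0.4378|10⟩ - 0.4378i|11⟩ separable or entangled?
Separable

Writing the state as a|00⟩ + b|01⟩ + c|10⟩ + d|11⟩, it is a product state iff ad − bc = 0.
Here (a, b, c, d) = (-0.5553, 0.5553i, 0.4378, -0.4378i): ad − bc = (-0.5553)(-0.4378i) − (0.5553i)(0.4378) = 0, so the state is separable.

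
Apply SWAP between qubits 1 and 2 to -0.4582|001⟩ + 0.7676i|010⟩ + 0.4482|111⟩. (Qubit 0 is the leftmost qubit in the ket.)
0.7676i|001⟩ - 0.4582|010⟩ + 0.4482|111⟩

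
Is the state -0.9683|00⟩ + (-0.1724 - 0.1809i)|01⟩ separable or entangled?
Separable

Writing the state as a|00⟩ + b|01⟩ + c|10⟩ + d|11⟩, it is a product state iff ad − bc = 0.
Here (a, b, c, d) = (-0.9683, (-0.1724 - 0.1809i), 0, 0): ad − bc = (-0.9683)(0) − (-0.1724 - 0.1809i)(0) = 0, so the state is separable.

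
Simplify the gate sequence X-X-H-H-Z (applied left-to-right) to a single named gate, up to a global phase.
Z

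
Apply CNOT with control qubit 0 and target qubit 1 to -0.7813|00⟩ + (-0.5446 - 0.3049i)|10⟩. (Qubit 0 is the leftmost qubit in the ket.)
-0.7813|00⟩ + (-0.5446 - 0.3049i)|11⟩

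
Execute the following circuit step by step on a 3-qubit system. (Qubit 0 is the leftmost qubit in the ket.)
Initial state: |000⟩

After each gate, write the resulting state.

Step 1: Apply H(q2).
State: 1/√2|000⟩ + 1/√2|001⟩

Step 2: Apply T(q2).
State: 1/√2|000⟩ + (1/2 + (1/2)i)|001⟩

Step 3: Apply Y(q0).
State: (1/√2)i|100⟩ + (-1/2 + (1/2)i)|101⟩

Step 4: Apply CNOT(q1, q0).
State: (1/√2)i|100⟩ + (-1/2 + (1/2)i)|101⟩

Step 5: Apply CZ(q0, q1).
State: (1/√2)i|100⟩ + (-1/2 + (1/2)i)|101⟩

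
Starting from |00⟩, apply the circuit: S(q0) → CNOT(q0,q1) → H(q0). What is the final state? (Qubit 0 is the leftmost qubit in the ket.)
1/√2|00⟩ + 1/√2|10⟩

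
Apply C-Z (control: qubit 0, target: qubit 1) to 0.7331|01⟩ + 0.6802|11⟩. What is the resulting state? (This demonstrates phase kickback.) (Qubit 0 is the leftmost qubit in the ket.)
0.7331|01⟩ - 0.6802|11⟩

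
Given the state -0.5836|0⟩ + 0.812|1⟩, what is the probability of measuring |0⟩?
0.3406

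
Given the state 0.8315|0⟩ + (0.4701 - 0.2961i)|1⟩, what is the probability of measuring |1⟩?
0.3087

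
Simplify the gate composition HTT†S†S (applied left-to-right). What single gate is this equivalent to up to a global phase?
H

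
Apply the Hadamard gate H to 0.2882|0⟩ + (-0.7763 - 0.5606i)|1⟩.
(-0.3451 - 0.3964i)|0⟩ + (0.7527 + 0.3964i)|1⟩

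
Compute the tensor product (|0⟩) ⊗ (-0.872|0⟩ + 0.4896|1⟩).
-0.872|00⟩ + 0.4896|01⟩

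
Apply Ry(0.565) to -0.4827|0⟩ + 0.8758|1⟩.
-0.7077|0⟩ + 0.7065|1⟩

Ry(0.565) = [[cos(θ/2), −sin(θ/2)], [sin(θ/2), cos(θ/2)]]; θ = 0.565, cos(θ/2) ≈ 0.960362, sin(θ/2) ≈ 0.278757.
With a = amp(|0⟩) = -0.4827 and b = amp(|1⟩) = 0.8758:
new amp(|0⟩) = (0.960362)·a + (-0.278757)·b = -0.7077
new amp(|1⟩) = (0.278757)·a + (0.960362)·b = 0.7065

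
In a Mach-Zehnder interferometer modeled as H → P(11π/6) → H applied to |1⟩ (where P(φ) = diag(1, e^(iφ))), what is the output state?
(0.06699 + 0.25i)|0⟩ + (0.933 - 0.25i)|1⟩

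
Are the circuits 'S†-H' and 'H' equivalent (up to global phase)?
No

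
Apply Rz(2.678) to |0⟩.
(0.2297 - 0.9733i)|0⟩

Rz(2.678) = [[e^(−iθ/2), 0], [0, e^(iθ/2)]] with e^(±iθ/2) = cos(θ/2) ± i·sin(θ/2); θ = 2.678, cos(θ/2) ≈ 0.229726, sin(θ/2) ≈ 0.973255.
With a = amp(|0⟩) = 1 and b = amp(|1⟩) = 0:
new amp(|0⟩) = (0.229726 - 0.973255i)·a = (0.2297 - 0.9733i)
new amp(|1⟩) = (0.229726 + 0.973255i)·b = 0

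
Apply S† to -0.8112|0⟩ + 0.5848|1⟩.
-0.8112|0⟩ - 0.5848i|1⟩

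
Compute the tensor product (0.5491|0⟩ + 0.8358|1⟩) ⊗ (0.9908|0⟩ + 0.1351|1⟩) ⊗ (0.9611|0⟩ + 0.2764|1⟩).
0.5229|000⟩ + 0.1504|001⟩ + 0.0713|010⟩ + 0.0205|011⟩ + 0.7959|100⟩ + 0.2289|101⟩ + 0.1085|110⟩ + 0.03121|111⟩

amp(|b₁b₂…⟩) = product of the factor amplitudes for bits b₁, b₂, …; only kets whose every factor amplitude is nonzero survive.
|000⟩: (0.5491)(0.9908)(0.9611) = 0.5229
|001⟩: (0.5491)(0.9908)(0.2764) = 0.1504
|010⟩: (0.5491)(0.1351)(0.9611) = 0.0713
|011⟩: (0.5491)(0.1351)(0.2764) = 0.0205
|100⟩: (0.8358)(0.9908)(0.9611) = 0.7959
|101⟩: (0.8358)(0.9908)(0.2764) = 0.2289
|110⟩: (0.8358)(0.1351)(0.9611) = 0.1085
|111⟩: (0.8358)(0.1351)(0.2764) = 0.03121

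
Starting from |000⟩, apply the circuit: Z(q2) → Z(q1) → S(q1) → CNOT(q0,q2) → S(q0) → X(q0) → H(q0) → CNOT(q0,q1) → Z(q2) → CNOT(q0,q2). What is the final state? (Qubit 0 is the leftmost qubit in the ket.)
1/√2|000⟩ - 1/√2|111⟩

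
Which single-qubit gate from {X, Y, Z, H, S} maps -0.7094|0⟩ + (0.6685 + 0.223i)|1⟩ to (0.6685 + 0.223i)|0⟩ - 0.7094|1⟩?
X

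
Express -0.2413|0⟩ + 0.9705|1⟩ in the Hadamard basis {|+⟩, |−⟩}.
0.5156|+⟩ - 0.8569|−⟩

With |ψ⟩ = α|0⟩ + β|1⟩, the Hadamard-basis coefficients are ⟨+|ψ⟩ = (α + β)/√2 and ⟨−|ψ⟩ = (α − β)/√2.
Here α = -0.2413, β = 0.9705: (α + β)/√2 = 0.5156, (α − β)/√2 = -0.8569.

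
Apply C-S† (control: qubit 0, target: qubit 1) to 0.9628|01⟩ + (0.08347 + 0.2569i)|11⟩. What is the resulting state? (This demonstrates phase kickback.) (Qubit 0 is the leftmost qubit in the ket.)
0.9628|01⟩ + (0.2569 - 0.08347i)|11⟩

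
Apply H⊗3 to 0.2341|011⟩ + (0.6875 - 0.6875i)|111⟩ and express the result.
(0.3258 - 0.2431i)|000⟩ + (-0.3258 + 0.2431i)|001⟩ + (-0.3258 + 0.2431i)|010⟩ + (0.3258 - 0.2431i)|011⟩ + (-0.1603 + 0.2431i)|100⟩ + (0.1603 - 0.2431i)|101⟩ + (0.1603 - 0.2431i)|110⟩ + (-0.1603 + 0.2431i)|111⟩

H⊗3 gives amp(|y⟩) = (1/2√2) Σ_x (−1)^(x·y) amp(|x⟩), where x·y is the number of positions in which both x and y have a 1.
|000⟩: (0.2341 + (0.6875 - 0.6875i))/(2√2) = (0.3258 - 0.2431i)
|001⟩: (-0.2341 - (0.6875 - 0.6875i))/(2√2) = (-0.3258 + 0.2431i)
|010⟩: (-0.2341 - (0.6875 - 0.6875i))/(2√2) = (-0.3258 + 0.2431i)
|011⟩: (0.2341 + (0.6875 - 0.6875i))/(2√2) = (0.3258 - 0.2431i)
|100⟩: (0.2341 - (0.6875 - 0.6875i))/(2√2) = (-0.1603 + 0.2431i)
|101⟩: (-0.2341 + (0.6875 - 0.6875i))/(2√2) = (0.1603 - 0.2431i)
|110⟩: (-0.2341 + (0.6875 - 0.6875i))/(2√2) = (0.1603 - 0.2431i)
|111⟩: (0.2341 - (0.6875 - 0.6875i))/(2√2) = (-0.1603 + 0.2431i)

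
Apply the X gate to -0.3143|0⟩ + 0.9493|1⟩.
0.9493|0⟩ - 0.3143|1⟩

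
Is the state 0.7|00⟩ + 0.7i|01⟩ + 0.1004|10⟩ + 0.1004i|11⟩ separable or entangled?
Separable

Writing the state as a|00⟩ + b|01⟩ + c|10⟩ + d|11⟩, it is a product state iff ad − bc = 0.
Here (a, b, c, d) = (0.7, 0.7i, 0.1004, 0.1004i): ad − bc = (0.7)(0.1004i) − (0.7i)(0.1004) = 0, so the state is separable.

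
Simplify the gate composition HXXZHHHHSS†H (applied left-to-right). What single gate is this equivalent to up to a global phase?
X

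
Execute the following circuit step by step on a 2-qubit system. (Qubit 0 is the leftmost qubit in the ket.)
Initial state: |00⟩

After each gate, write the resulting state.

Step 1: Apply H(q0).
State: 1/√2|00⟩ + 1/√2|10⟩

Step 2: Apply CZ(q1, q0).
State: 1/√2|00⟩ + 1/√2|10⟩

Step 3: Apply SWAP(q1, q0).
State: 1/√2|00⟩ + 1/√2|01⟩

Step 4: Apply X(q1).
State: 1/√2|00⟩ + 1/√2|01⟩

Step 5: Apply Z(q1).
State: 1/√2|00⟩ - 1/√2|01⟩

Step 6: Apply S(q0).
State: 1/√2|00⟩ - 1/√2|01⟩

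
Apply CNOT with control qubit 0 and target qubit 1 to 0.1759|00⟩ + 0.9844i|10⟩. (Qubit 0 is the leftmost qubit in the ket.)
0.1759|00⟩ + 0.9844i|11⟩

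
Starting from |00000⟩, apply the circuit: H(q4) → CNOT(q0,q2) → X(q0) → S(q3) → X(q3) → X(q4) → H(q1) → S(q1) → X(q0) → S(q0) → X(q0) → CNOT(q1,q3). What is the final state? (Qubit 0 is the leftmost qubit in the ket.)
1/2|10010⟩ + 1/2|10011⟩ + (1/2)i|11000⟩ + (1/2)i|11001⟩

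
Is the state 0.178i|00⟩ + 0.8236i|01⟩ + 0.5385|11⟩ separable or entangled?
Entangled

Writing the state as a|00⟩ + b|01⟩ + c|10⟩ + d|11⟩, it is a product state iff ad − bc = 0.
Here (a, b, c, d) = (0.178i, 0.8236i, 0, 0.5385): ad − bc = (0.178i)(0.5385) − (0.8236i)(0) = 0.09585i ≠ 0, so the state is entangled.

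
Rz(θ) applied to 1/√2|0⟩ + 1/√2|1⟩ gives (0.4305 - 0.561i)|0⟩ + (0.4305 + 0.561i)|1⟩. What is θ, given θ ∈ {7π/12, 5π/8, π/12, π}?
7π/12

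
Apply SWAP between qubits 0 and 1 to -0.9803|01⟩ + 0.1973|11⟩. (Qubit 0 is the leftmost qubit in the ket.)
-0.9803|10⟩ + 0.1973|11⟩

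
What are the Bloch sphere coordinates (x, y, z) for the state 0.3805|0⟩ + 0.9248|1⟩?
(0.7038, 0, -0.7105)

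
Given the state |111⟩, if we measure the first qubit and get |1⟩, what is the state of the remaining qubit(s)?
|11⟩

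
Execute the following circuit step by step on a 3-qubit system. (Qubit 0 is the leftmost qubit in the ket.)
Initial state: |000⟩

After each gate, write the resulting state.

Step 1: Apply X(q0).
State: |100⟩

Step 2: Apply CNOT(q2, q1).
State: |100⟩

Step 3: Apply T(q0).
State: (1/√2 + (1/√2)i)|100⟩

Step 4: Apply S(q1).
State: (1/√2 + (1/√2)i)|100⟩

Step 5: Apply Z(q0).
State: (-1/√2 - (1/√2)i)|100⟩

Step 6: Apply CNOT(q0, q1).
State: (-1/√2 - (1/√2)i)|110⟩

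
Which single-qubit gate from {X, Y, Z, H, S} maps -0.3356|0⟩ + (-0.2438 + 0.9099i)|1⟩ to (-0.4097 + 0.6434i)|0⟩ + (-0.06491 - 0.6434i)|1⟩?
H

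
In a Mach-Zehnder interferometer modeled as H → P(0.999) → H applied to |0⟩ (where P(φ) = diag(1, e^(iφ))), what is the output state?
(0.7706 + 0.4205i)|0⟩ + (0.2294 - 0.4205i)|1⟩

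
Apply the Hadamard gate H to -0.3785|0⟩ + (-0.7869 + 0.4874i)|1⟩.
(-0.8241 + 0.3446i)|0⟩ + (0.2888 - 0.3446i)|1⟩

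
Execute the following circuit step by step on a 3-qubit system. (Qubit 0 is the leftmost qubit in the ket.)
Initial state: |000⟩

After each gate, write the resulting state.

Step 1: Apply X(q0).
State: |100⟩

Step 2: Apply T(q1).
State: |100⟩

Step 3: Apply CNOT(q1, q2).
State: |100⟩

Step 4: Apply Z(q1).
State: |100⟩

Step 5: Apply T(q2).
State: |100⟩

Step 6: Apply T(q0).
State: (1/√2 + (1/√2)i)|100⟩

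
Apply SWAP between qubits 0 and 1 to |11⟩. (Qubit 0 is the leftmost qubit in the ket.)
|11⟩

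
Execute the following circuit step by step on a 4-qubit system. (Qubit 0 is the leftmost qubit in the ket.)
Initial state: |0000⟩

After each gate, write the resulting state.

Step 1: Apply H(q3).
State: 1/√2|0000⟩ + 1/√2|0001⟩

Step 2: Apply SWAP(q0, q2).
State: 1/√2|0000⟩ + 1/√2|0001⟩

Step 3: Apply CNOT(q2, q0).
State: 1/√2|0000⟩ + 1/√2|0001⟩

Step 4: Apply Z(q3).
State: 1/√2|0000⟩ - 1/√2|0001⟩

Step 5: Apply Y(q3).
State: (1/√2)i|0000⟩ + (1/√2)i|0001⟩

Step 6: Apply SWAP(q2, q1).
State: (1/√2)i|0000⟩ + (1/√2)i|0001⟩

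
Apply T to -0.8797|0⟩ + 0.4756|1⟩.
-0.8797|0⟩ + (0.3363 + 0.3363i)|1⟩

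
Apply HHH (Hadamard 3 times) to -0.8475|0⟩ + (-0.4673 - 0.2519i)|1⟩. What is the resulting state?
(-0.9297 - 0.1781i)|0⟩ + (-0.2688 + 0.1781i)|1⟩

H² = I, so H^3 = H: a single Hadamard. With (a, b) = (-0.8475, (-0.4673 - 0.2519i)), H gives ((a + b)/√2, (a − b)/√2) = ((-0.9297 - 0.1781i), (-0.2688 + 0.1781i)).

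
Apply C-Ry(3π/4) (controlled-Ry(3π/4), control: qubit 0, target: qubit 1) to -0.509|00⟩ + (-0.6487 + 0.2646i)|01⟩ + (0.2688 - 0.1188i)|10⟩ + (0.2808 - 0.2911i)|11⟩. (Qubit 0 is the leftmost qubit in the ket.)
-0.509|00⟩ + (-0.6487 + 0.2646i)|01⟩ + (-0.1566 + 0.2235i)|10⟩ + (0.3558 - 0.2212i)|11⟩

C-Ry(3π/4) leaves the control-|0⟩ kets |00⟩, |01⟩ unchanged and applies Ry(3π/4) to qubit 1 on the control-|1⟩ pair (|10⟩, |11⟩).
Ry(3π/4) = [[cos(θ/2), −sin(θ/2)], [sin(θ/2), cos(θ/2)]]; θ = 3π/4, cos(θ/2) ≈ 0.382683, sin(θ/2) ≈ 0.92388.
With a = amp(|10⟩) = (0.2688 - 0.1188i) and b = amp(|11⟩) = (0.2808 - 0.2911i):
new amp(|10⟩) = (0.382683)·a + (-0.92388)·b = (-0.1566 + 0.2235i)
new amp(|11⟩) = (0.92388)·a + (0.382683)·b = (0.3558 - 0.2212i)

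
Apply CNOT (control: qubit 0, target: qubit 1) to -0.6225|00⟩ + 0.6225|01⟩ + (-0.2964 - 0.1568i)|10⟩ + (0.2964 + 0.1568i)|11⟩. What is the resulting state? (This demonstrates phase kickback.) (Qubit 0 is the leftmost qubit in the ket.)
-0.6225|00⟩ + 0.6225|01⟩ + (0.2964 + 0.1568i)|10⟩ + (-0.2964 - 0.1568i)|11⟩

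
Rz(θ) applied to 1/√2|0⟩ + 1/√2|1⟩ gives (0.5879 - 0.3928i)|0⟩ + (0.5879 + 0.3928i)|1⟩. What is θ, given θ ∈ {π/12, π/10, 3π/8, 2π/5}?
3π/8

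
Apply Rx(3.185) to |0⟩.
-0.0217|0⟩ - 0.9998i|1⟩

Rx(3.185) = [[cos(θ/2), −i·sin(θ/2)], [−i·sin(θ/2), cos(θ/2)]]; θ = 3.185, cos(θ/2) ≈ -0.021702, sin(θ/2) ≈ 0.999764.
With a = amp(|0⟩) = 1 and b = amp(|1⟩) = 0:
new amp(|0⟩) = (-0.021702)·a + (-0.999764i)·b = -0.0217
new amp(|1⟩) = (-0.999764i)·a + (-0.021702)·b = -0.9998i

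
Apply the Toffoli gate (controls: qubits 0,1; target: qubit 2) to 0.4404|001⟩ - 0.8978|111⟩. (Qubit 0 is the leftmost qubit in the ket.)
0.4404|001⟩ - 0.8978|110⟩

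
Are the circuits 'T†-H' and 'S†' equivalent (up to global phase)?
No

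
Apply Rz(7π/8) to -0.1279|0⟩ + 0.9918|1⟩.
(-0.02495 + 0.1254i)|0⟩ + (0.1935 + 0.9727i)|1⟩

Rz(7π/8) = [[e^(−iθ/2), 0], [0, e^(iθ/2)]] with e^(±iθ/2) = cos(θ/2) ± i·sin(θ/2); θ = 7π/8, cos(θ/2) ≈ 0.19509, sin(θ/2) ≈ 0.980785.
With a = amp(|0⟩) = -0.1279 and b = amp(|1⟩) = 0.9918:
new amp(|0⟩) = (0.19509 - 0.980785i)·a = (-0.02495 + 0.1254i)
new amp(|1⟩) = (0.19509 + 0.980785i)·b = (0.1935 + 0.9727i)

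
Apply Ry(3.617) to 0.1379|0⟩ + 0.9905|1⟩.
-0.9951|0⟩ - 0.09921|1⟩

Ry(3.617) = [[cos(θ/2), −sin(θ/2)], [sin(θ/2), cos(θ/2)]]; θ = 3.617, cos(θ/2) ≈ -0.235471, sin(θ/2) ≈ 0.971881.
With a = amp(|0⟩) = 0.1379 and b = amp(|1⟩) = 0.9905:
new amp(|0⟩) = (-0.235471)·a + (-0.971881)·b = -0.9951
new amp(|1⟩) = (0.971881)·a + (-0.235471)·b = -0.09921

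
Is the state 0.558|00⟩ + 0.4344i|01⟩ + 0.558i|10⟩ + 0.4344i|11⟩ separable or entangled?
Entangled

Writing the state as a|00⟩ + b|01⟩ + c|10⟩ + d|11⟩, it is a product state iff ad − bc = 0.
Here (a, b, c, d) = (0.558, 0.4344i, 0.558i, 0.4344i): ad − bc = (0.558)(0.4344i) − (0.4344i)(0.558i) = (0.2424 + 0.2424i) ≠ 0, so the state is entangled.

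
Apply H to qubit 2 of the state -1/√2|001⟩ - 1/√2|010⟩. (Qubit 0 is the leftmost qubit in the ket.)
-1/2|000⟩ + 1/2|001⟩ - 1/2|010⟩ - 1/2|011⟩

H on qubit 2 mixes each pair of kets that differ only in qubit 2: amplitudes (a, b) of (|…0…⟩, |…1…⟩) become ((a + b)/√2, (a − b)/√2). Kets absent from the input have amplitude 0.
(|000⟩, |001⟩): (a, b) = (0, -1/√2) → (-1/2, 1/2)
(|010⟩, |011⟩): (a, b) = (-1/√2, 0) → (-1/2, -1/2)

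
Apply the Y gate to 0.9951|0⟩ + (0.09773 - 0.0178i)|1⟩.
(-0.0178 - 0.09773i)|0⟩ + 0.9951i|1⟩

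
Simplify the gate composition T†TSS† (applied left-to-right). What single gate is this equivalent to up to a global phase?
I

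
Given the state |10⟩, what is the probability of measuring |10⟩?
1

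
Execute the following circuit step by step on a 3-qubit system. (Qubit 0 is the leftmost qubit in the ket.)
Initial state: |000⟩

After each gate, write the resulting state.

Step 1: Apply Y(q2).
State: i|001⟩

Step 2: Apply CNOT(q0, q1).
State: i|001⟩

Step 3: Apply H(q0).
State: (1/√2)i|001⟩ + (1/√2)i|101⟩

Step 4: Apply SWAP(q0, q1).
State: (1/√2)i|001⟩ + (1/√2)i|011⟩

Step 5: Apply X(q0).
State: (1/√2)i|101⟩ + (1/√2)i|111⟩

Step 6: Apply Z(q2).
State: -(1/√2)i|101⟩ - (1/√2)i|111⟩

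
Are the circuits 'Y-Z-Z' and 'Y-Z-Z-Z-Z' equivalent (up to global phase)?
Yes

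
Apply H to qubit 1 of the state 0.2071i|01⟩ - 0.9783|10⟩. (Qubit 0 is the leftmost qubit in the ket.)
0.1464i|00⟩ - 0.1464i|01⟩ - 0.6918|10⟩ - 0.6918|11⟩

H on qubit 1 mixes each pair of kets that differ only in qubit 1: amplitudes (a, b) of (|…0…⟩, |…1…⟩) become ((a + b)/√2, (a − b)/√2). Kets absent from the input have amplitude 0.
(|00⟩, |01⟩): (a, b) = (0, 0.2071i) → (0.1464i, -0.1464i)
(|10⟩, |11⟩): (a, b) = (-0.9783, 0) → (-0.6918, -0.6918)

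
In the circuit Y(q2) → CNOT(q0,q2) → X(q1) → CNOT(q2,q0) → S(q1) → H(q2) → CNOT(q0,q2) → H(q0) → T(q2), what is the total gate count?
9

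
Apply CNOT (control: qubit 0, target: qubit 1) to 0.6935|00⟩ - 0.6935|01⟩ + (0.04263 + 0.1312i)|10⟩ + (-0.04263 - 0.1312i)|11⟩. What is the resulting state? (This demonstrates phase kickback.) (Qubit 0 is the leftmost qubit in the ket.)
0.6935|00⟩ - 0.6935|01⟩ + (-0.04263 - 0.1312i)|10⟩ + (0.04263 + 0.1312i)|11⟩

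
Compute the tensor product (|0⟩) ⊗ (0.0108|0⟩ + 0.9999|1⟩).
0.0108|00⟩ + 0.9999|01⟩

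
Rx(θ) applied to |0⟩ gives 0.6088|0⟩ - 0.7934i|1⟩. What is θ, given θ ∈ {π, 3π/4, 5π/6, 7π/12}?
7π/12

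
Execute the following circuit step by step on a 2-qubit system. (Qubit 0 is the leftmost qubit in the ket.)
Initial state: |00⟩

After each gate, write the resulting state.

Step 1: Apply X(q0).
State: |10⟩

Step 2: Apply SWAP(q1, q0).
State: |01⟩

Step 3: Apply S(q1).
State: i|01⟩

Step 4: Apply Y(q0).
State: -|11⟩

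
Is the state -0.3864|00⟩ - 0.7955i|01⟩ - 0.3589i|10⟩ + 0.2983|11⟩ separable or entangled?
Entangled

Writing the state as a|00⟩ + b|01⟩ + c|10⟩ + d|11⟩, it is a product state iff ad − bc = 0.
Here (a, b, c, d) = (-0.3864, -0.7955i, -0.3589i, 0.2983): ad − bc = (-0.3864)(0.2983) − (-0.7955i)(-0.3589i) = 0.1702 ≠ 0, so the state is entangled.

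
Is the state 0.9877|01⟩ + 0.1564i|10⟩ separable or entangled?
Entangled

Writing the state as a|00⟩ + b|01⟩ + c|10⟩ + d|11⟩, it is a product state iff ad − bc = 0.
Here (a, b, c, d) = (0, 0.9877, 0.1564i, 0): ad − bc = (0)(0) − (0.9877)(0.1564i) = -0.1545i ≠ 0, so the state is entangled.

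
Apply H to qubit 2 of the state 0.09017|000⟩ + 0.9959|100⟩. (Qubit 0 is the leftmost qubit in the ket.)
0.06376|000⟩ + 0.06376|001⟩ + 0.7042|100⟩ + 0.7042|101⟩

H on qubit 2 mixes each pair of kets that differ only in qubit 2: amplitudes (a, b) of (|…0…⟩, |…1…⟩) become ((a + b)/√2, (a − b)/√2). Kets absent from the input have amplitude 0.
(|000⟩, |001⟩): (a, b) = (0.09017, 0) → (0.06376, 0.06376)
(|100⟩, |101⟩): (a, b) = (0.9959, 0) → (0.7042, 0.7042)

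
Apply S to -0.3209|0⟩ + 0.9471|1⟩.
-0.3209|0⟩ + 0.9471i|1⟩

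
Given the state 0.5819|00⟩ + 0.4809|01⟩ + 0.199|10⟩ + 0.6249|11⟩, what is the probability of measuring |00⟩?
0.3386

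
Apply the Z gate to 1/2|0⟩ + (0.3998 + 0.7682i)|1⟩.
1/2|0⟩ + (-0.3998 - 0.7682i)|1⟩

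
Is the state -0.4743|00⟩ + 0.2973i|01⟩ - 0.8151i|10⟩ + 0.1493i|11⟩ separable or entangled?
Entangled

Writing the state as a|00⟩ + b|01⟩ + c|10⟩ + d|11⟩, it is a product state iff ad − bc = 0.
Here (a, b, c, d) = (-0.4743, 0.2973i, -0.8151i, 0.1493i): ad − bc = (-0.4743)(0.1493i) − (0.2973i)(-0.8151i) = (-0.2423 - 0.07081i) ≠ 0, so the state is entangled.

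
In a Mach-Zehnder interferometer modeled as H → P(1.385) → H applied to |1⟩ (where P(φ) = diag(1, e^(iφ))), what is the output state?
(0.4076 - 0.4914i)|0⟩ + (0.5924 + 0.4914i)|1⟩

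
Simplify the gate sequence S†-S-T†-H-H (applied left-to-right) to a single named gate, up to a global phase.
T†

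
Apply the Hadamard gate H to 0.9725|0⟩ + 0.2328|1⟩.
0.8523|0⟩ + 0.523|1⟩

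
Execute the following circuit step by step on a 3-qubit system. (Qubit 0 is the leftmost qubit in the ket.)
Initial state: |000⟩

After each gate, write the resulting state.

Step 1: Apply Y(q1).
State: i|010⟩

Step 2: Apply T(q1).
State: (-1/√2 + (1/√2)i)|010⟩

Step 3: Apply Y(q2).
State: (-1/√2 - (1/√2)i)|011⟩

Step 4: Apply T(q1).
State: -i|011⟩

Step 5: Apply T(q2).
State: (1/√2 - (1/√2)i)|011⟩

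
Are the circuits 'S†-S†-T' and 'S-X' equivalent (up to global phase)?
No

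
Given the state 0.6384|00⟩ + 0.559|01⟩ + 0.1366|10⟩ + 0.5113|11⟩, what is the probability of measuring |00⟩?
0.4076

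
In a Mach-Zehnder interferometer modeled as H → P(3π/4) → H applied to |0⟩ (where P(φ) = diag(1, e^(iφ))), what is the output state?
(0.1464 + (1/√8)i)|0⟩ + (0.8536 - (1/√8)i)|1⟩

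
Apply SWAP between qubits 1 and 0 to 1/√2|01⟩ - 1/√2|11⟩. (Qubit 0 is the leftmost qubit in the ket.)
1/√2|10⟩ - 1/√2|11⟩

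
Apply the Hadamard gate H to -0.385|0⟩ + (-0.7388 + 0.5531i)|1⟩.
(-0.7946 + 0.3911i)|0⟩ + (0.2502 - 0.3911i)|1⟩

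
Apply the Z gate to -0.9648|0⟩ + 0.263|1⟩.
-0.9648|0⟩ - 0.263|1⟩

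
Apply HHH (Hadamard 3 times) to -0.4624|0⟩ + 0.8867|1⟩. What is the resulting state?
0.3|0⟩ - 0.954|1⟩

H² = I, so H^3 = H: a single Hadamard. With (a, b) = (-0.4624, 0.8867), H gives ((a + b)/√2, (a − b)/√2) = (0.3, -0.954).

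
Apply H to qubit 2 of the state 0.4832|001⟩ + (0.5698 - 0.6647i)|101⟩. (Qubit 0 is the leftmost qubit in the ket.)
0.3417|000⟩ - 0.3417|001⟩ + (0.4029 - 0.47i)|100⟩ + (-0.4029 + 0.47i)|101⟩

H on qubit 2 mixes each pair of kets that differ only in qubit 2: amplitudes (a, b) of (|…0…⟩, |…1…⟩) become ((a + b)/√2, (a − b)/√2). Kets absent from the input have amplitude 0.
(|000⟩, |001⟩): (a, b) = (0, 0.4832) → (0.3417, -0.3417)
(|100⟩, |101⟩): (a, b) = (0, (0.5698 - 0.6647i)) → ((0.4029 - 0.47i), (-0.4029 + 0.47i))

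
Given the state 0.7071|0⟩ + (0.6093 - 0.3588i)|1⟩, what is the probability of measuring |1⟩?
0.5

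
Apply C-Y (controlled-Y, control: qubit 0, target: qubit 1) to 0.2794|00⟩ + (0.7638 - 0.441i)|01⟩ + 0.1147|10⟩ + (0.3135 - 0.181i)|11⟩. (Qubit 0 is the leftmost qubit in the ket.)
0.2794|00⟩ + (0.7638 - 0.441i)|01⟩ + (-0.181 - 0.3135i)|10⟩ + 0.1147i|11⟩

C-Y leaves the control-|0⟩ kets |00⟩, |01⟩ unchanged and applies Y to qubit 1 on the control-|1⟩ pair (|10⟩, |11⟩).
Y = [[0, -i], [i, 0]].
With a = amp(|10⟩) = 0.1147 and b = amp(|11⟩) = (0.3135 - 0.181i):
new amp(|10⟩) = (-i)·b = (-0.181 - 0.3135i)
new amp(|11⟩) = (i)·a = 0.1147i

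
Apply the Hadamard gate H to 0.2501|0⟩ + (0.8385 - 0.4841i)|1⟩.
(0.7698 - 0.3423i)|0⟩ + (-0.4161 + 0.3423i)|1⟩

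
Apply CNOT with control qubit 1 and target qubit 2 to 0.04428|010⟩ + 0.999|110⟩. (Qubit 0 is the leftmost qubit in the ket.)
0.04428|011⟩ + 0.999|111⟩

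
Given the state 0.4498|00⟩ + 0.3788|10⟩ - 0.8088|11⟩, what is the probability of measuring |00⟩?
0.2023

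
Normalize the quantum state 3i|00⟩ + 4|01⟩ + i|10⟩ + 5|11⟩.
0.4201i|00⟩ + 0.5601|01⟩ + 0.14i|10⟩ + 0.7001|11⟩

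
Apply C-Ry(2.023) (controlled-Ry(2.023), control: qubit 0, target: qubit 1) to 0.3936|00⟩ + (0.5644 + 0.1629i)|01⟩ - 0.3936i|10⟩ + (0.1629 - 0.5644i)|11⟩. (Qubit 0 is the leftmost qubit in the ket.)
0.3936|00⟩ + (0.5644 + 0.1629i)|01⟩ + (-0.1381 + 0.2696i)|10⟩ + (0.08643 - 0.6331i)|11⟩

C-Ry(2.023) leaves the control-|0⟩ kets |00⟩, |01⟩ unchanged and applies Ry(2.023) to qubit 1 on the control-|1⟩ pair (|10⟩, |11⟩).
Ry(2.023) = [[cos(θ/2), −sin(θ/2)], [sin(θ/2), cos(θ/2)]]; θ = 2.023, cos(θ/2) ≈ 0.53059, sin(θ/2) ≈ 0.847629.
With a = amp(|10⟩) = -0.3936i and b = amp(|11⟩) = (0.1629 - 0.5644i):
new amp(|10⟩) = (0.53059)·a + (-0.847629)·b = (-0.1381 + 0.2696i)
new amp(|11⟩) = (0.847629)·a + (0.53059)·b = (0.08643 - 0.6331i)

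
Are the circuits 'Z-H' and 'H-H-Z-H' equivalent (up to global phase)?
Yes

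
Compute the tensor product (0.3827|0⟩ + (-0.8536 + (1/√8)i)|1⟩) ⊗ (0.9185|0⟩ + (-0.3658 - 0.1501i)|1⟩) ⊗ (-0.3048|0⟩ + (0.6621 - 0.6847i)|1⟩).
-0.1071|000⟩ + (0.2327 - 0.2407i)|001⟩ + (0.04267 + 0.01751i)|010⟩ + (-0.132 + 0.05782i)|011⟩ + (0.239 - 0.09898i)|100⟩ + (-0.2968 + 0.7518i)|101⟩ + (-0.1113 + 0.0003671i)|110⟩ + (0.2411 - 0.2509i)|111⟩

amp(|b₁b₂…⟩) = product of the factor amplitudes for bits b₁, b₂, …; only kets whose every factor amplitude is nonzero survive.
|000⟩: (0.3827)(0.9185)(-0.3048) = -0.1071
|001⟩: (0.3827)(0.9185)(0.6621 - 0.6847i) = (0.2327 - 0.2407i)
|010⟩: (0.3827)(-0.3658 - 0.1501i)(-0.3048) = (0.04267 + 0.01751i)
|011⟩: (0.3827)(-0.3658 - 0.1501i)(0.6621 - 0.6847i) = (-0.132 + 0.05782i)
|100⟩: (-0.8536 + (1/√8)i)(0.9185)(-0.3048) = (0.239 - 0.09898i)
|101⟩: (-0.8536 + (1/√8)i)(0.9185)(0.6621 - 0.6847i) = (-0.2968 + 0.7518i)
|110⟩: (-0.8536 + (1/√8)i)(-0.3658 - 0.1501i)(-0.3048) = (-0.1113 + 0.0003671i)
|111⟩: (-0.8536 + (1/√8)i)(-0.3658 - 0.1501i)(0.6621 - 0.6847i) = (0.2411 - 0.2509i)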